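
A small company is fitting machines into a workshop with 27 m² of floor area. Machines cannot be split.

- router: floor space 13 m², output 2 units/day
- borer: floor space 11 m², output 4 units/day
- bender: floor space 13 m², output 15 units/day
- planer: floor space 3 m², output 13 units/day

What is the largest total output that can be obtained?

Treat it as a binary knapsack problem.
borer + bender + planer: floor space 11 + 13 + 3 = 27 ≤ 27, output 4 + 15 + 13 = 32.
bender + planer: floor space 13 + 3 = 16 ≤ 27, output 15 + 13 = 28.
borer + bender: floor space 11 + 13 = 24 ≤ 27, output 4 + 15 = 19.
Best is borer, bender, and planer with total output 32.

32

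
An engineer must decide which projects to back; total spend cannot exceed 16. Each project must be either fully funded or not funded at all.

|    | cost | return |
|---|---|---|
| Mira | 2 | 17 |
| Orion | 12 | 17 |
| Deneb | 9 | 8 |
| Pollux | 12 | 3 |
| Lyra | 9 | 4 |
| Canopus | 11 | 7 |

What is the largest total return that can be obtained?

34

Allowing fractional choices, the relaxed optimum would be about 35.8, but projects are indivisible.
Mira + Deneb: cost 2 + 9 = 11 ≤ 16, return 17 + 8 = 25.
Mira + Orion: cost 2 + 12 = 14 ≤ 16, return 17 + 17 = 34.
Mira + Canopus: cost 2 + 11 = 13 ≤ 16, return 17 + 7 = 24.
Best is Mira and Orion with total return 34.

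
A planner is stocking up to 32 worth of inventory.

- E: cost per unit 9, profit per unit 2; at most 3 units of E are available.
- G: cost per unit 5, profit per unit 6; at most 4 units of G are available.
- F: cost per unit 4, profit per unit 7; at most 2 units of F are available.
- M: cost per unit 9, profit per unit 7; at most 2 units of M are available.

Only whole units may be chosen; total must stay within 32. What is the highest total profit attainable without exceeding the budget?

39

This is a bounded integer knapsack.
Take 3×G, 2×F, and 1×M: cost 32 ≤ 32, profit 3·6 + 2·7 + 1·7 = 39.
F has the best ratio (7/4) and is taken to its limit of 2; remaining capacity is filled optimally with the others.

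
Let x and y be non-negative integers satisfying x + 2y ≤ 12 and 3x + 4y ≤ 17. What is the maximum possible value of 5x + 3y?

25

Relaxing integrality, the LP optimum is 28.33 at (x,y) = (5.67, 0), which is not an integer point.
(x,y)=(5,0): 1·5+2·0=5≤12, 3·5+4·0=15≤17, objective 25.
(x,y)=(4,1): 1·4+2·1=6≤12, 3·4+4·1=16≤17, objective 23.
No feasible integer point exceeds 25.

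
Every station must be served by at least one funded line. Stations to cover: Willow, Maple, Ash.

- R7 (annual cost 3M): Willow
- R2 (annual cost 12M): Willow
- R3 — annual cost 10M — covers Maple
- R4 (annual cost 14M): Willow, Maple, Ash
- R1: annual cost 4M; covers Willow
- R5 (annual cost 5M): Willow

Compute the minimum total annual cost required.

R4 alone covers Willow, Maple, Ash — every station.
Total annual cost: 14.

14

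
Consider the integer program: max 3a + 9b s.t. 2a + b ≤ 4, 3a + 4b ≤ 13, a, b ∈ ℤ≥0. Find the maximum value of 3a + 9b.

27

Relaxing integrality, the LP optimum is 29.25 at (a,b) = (0, 3.25), which is not an integer point.
(a,b)=(0,3): 2·0+1·3=3≤4, 3·0+4·3=12≤13, objective 27.
(a,b)=(1,2): 2·1+1·2=4≤4, 3·1+4·2=11≤13, objective 21.
(a,b)=(0,2): 2·0+1·2=2≤4, 3·0+4·2=8≤13, objective 18.
Maximum is 27 at (a,b)=(0,3).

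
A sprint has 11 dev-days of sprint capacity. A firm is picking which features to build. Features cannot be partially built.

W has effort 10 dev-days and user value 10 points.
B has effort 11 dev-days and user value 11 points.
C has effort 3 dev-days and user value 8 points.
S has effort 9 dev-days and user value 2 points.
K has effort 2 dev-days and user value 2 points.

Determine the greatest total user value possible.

Take B: effort 11 ≤ 11, user value 11.
No other feasible combination does better.

11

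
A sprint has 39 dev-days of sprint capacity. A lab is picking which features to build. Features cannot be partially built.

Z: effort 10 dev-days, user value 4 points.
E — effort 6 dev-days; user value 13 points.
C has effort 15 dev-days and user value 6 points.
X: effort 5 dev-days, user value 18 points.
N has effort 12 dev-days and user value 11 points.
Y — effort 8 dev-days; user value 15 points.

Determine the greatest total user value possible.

57

Treat it as a binary knapsack problem.
E + C + X + Y: effort 6 + 15 + 5 + 8 = 34 ≤ 39, user value 13 + 6 + 18 + 15 = 52.
E + X + N + Y: effort 6 + 5 + 12 + 8 = 31 ≤ 39, user value 13 + 18 + 11 + 15 = 57.
Best is E, X, N, and Y with total user value 57.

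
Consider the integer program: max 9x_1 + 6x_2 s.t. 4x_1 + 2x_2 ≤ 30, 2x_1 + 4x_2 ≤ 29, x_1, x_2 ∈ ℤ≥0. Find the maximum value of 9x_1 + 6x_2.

Relaxing integrality, the LP optimum is 74.50 at (x_1,x_2) = (5.17, 4.67), which is not an integer point.
(x_1,x_2)=(6,3): 4·6+2·3=30≤30, 2·6+4·3=24≤29, objective 72.
(x_1,x_2)=(5,4): 4·5+2·4=28≤30, 2·5+4·4=26≤29, objective 69.
Maximum is 72 at (x_1,x_2)=(6,3).

72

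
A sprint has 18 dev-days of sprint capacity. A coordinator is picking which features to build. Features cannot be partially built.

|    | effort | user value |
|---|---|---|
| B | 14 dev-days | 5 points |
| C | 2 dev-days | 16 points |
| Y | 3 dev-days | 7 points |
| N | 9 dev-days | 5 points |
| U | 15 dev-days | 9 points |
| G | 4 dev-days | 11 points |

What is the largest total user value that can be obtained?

39

Take C, Y, N, and G: effort 2 + 3 + 9 + 4 = 18 ≤ 18, user value 16 + 7 + 5 + 11 = 39.
No other feasible combination does better.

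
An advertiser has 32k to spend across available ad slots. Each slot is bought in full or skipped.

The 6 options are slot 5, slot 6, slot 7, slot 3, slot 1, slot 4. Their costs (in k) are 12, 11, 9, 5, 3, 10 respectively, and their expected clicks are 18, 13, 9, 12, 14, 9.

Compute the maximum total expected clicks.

57

Allowing fractional choices, the relaxed optimum would be about 58.0, but ad slots are indivisible.
slot 5 + slot 7 + slot 3 + slot 1: cost 12 + 9 + 5 + 3 = 29 ≤ 32, expected clicks 18 + 9 + 12 + 14 = 53.
slot 5 + slot 6 + slot 3 + slot 1: cost 12 + 11 + 5 + 3 = 31 ≤ 32, expected clicks 18 + 13 + 12 + 14 = 57.
Best is slot 5, slot 6, slot 3, and slot 1 with total expected clicks 57.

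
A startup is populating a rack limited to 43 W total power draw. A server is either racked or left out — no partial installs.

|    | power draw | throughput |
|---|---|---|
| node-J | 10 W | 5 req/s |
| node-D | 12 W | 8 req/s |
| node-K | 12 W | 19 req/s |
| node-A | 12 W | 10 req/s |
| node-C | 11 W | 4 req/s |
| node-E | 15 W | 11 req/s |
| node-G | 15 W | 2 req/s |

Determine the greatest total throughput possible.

40

node-K + node-A + node-E: power draw 12 + 12 + 15 = 39 ≤ 43, throughput 19 + 10 + 11 = 40.
node-D + node-K + node-A: power draw 12 + 12 + 12 = 36 ≤ 43, throughput 8 + 19 + 10 = 37.
node-D + node-K + node-E: power draw 12 + 12 + 15 = 39 ≤ 43, throughput 8 + 19 + 11 = 38.
Best is node-K, node-A, and node-E with total throughput 40.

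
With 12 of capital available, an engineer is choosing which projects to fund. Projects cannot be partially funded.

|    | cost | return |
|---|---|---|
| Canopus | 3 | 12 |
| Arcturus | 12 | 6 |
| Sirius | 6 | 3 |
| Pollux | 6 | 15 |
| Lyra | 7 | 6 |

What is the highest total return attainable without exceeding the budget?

Take Canopus and Pollux: cost 3 + 6 = 9 ≤ 12, return 12 + 15 = 27.
No other feasible combination does better.

27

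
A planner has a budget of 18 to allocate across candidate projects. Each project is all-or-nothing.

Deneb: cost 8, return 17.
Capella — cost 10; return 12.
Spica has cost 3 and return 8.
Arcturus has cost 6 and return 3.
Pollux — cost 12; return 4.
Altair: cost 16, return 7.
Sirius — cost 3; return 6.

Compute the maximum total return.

Deneb + Spica + Sirius: cost 8 + 3 + 3 = 14 ≤ 18, return 17 + 8 + 6 = 31.
Deneb + Capella: cost 8 + 10 = 18 ≤ 18, return 17 + 12 = 29.
Best is Deneb, Spica, and Sirius with total return 31.

31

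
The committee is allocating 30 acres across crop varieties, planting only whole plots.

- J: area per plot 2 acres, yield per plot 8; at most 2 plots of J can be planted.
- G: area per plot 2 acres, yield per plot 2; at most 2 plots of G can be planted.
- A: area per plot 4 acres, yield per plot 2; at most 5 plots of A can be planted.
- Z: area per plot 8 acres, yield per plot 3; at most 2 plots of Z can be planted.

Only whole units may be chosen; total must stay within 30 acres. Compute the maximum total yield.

30

J has the best ratio (8/2); taking only J gives at most 2×8 = 16 (stopped by the supply cap of 2).
Mixing does better — 2×J, 2×G, and 5×A: area 28 ≤ 30, yield 2·8 + 2·2 + 5·2 = 30.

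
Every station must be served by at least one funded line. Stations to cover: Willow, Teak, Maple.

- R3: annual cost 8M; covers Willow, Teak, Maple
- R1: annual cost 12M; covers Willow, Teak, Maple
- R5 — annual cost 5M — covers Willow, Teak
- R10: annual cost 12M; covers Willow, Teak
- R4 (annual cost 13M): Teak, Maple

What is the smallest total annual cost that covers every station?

This is an integer covering problem.
The greedy cost-per-new-station heuristic would pick R5 and R3 for 13, but a cheaper cover exists.
R3 alone covers Willow, Teak, Maple — every station.
Total annual cost: 8.
No cover costs less than 8.

8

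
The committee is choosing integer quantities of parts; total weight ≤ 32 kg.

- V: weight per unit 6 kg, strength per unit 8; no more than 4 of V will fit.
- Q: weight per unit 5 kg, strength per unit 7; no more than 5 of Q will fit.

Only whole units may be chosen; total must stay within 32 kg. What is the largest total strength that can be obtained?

44

1×V and 5×Q: weight 31 ≤ 32, strength 1·8 + 5·7 = 43.
2×V and 4×Q: weight 32 ≤ 32, strength 2·8 + 4·7 = 44.
Best is 44.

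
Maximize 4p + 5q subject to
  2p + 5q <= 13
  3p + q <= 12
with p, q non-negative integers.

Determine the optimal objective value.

17

The continuous relaxation peaks at (3.62, 1.15) with value 20.23; rounding to a feasible lattice point costs some objective.
(p,q)=(3,1): 2·3+5·1=11≤13, 3·3+1·1=10≤12, objective 17.
(p,q)=(4,0): 2·4+5·0=8≤13, 3·4+1·0=12≤12, objective 16.
(p,q)=(2,1): 2·2+5·1=9≤13, 3·2+1·1=7≤12, objective 13.
Maximum is 17 at (p,q)=(3,1).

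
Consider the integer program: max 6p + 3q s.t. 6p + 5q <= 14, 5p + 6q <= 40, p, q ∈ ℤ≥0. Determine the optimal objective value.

(p,q)=(2,0): 6·2+5·0=12≤14, 5·2+6·0=10≤40, objective 12.
(p,q)=(1,1): 6·1+5·1=11≤14, 5·1+6·1=11≤40, objective 9.
(p,q)=(1,0): 6·1+5·0=6≤14, 5·1+6·0=5≤40, objective 6.
The best lattice point is (2,0), giving 12.

12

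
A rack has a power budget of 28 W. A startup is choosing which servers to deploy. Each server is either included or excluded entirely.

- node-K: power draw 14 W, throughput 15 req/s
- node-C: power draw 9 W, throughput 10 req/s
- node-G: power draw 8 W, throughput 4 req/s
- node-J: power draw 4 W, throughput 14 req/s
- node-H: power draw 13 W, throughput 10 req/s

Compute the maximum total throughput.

Take node-K, node-C, and node-J: power draw 14 + 9 + 4 = 27 ≤ 28, throughput 15 + 10 + 14 = 39.
No other feasible combination does better.

39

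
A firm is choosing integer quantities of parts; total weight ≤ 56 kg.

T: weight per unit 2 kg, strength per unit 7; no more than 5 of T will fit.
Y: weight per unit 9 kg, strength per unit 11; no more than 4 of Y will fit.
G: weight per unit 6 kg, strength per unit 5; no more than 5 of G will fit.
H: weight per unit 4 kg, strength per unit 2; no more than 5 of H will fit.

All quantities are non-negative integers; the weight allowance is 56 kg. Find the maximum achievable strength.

86

5×T, 4×Y, and 1×G: weight 52 ≤ 56, strength 5·7 + 4·11 + 1·5 = 84.
5×T, 4×Y, 1×G, and 1×H: weight 56 ≤ 56, strength 5·7 + 4·11 + 1·5 + 1·2 = 86.
Best is 86.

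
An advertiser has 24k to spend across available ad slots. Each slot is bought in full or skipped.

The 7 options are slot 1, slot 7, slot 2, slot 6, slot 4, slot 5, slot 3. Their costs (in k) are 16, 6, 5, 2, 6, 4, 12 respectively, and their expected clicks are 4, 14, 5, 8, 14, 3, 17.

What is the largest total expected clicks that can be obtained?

45

Treat it as a binary knapsack problem.
slot 7 + slot 2 + slot 6 + slot 4 + slot 5: cost 6 + 5 + 2 + 6 + 4 = 23 ≤ 24, expected clicks 14 + 5 + 8 + 14 + 3 = 44.
slot 7 + slot 4 + slot 3: cost 6 + 6 + 12 = 24 ≤ 24, expected clicks 14 + 14 + 17 = 45.
Best is slot 7, slot 4, and slot 3 with total expected clicks 45.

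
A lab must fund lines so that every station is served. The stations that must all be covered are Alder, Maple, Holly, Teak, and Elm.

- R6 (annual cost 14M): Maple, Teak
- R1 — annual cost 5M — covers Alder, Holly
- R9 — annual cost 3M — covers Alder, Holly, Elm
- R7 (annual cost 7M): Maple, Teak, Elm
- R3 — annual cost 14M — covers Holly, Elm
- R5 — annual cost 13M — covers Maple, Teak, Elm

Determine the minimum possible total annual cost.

10

This is an integer covering problem.
Choose R9 and R7: together they cover Alder, Maple, Holly, Teak, Elm — every station.
Total annual cost: 3 + 7 = 10.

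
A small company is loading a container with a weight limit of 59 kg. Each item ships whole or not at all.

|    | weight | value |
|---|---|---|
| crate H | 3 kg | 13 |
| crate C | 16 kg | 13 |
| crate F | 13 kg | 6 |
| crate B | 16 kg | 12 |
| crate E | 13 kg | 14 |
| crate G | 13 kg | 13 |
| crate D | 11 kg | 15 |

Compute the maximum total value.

68

Allowing fractional choices, the relaxed optimum would be about 70.2, but items are indivisible.
crate H + crate B + crate E + crate G + crate D: weight 3 + 16 + 13 + 13 + 11 = 56 ≤ 59, value 13 + 12 + 14 + 13 + 15 = 67.
crate H + crate C + crate E + crate G + crate D: weight 3 + 16 + 13 + 13 + 11 = 56 ≤ 59, value 13 + 13 + 14 + 13 + 15 = 68.
crate H + crate C + crate B + crate E + crate D: weight 3 + 16 + 16 + 13 + 11 = 59 ≤ 59, value 13 + 13 + 12 + 14 + 15 = 67.
Best is crate H, crate C, crate E, crate G, and crate D with total value 68.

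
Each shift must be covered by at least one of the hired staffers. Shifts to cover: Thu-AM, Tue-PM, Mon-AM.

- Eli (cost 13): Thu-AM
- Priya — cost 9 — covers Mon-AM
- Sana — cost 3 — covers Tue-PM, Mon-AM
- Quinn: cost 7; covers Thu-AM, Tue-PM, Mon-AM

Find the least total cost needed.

The greedy cost-per-new-shift heuristic would pick Sana and Quinn for 10, but a cheaper cover exists.
Quinn alone covers Thu-AM, Tue-PM, Mon-AM — every shift.
Total cost: 7.
No cover costs less than 7.

7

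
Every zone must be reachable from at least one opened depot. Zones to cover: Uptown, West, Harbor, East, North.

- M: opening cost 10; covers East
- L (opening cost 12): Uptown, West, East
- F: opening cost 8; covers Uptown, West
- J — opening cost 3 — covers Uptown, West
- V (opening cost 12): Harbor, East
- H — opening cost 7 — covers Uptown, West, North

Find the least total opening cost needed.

19

The greedy cost-per-new-zone heuristic would pick J, V, and H for 22, but a cheaper cover exists.
Choose V and H: together they cover Uptown, West, Harbor, East, North — every zone.
Total opening cost: 12 + 7 = 19.
No cover costs less than 19.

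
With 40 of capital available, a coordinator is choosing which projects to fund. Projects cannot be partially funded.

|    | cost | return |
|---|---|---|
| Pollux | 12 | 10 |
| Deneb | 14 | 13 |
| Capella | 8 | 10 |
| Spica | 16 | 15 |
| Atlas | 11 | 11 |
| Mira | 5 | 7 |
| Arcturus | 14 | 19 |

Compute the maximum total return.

47

Capella + Atlas + Mira + Arcturus: cost 8 + 11 + 5 + 14 = 38 ≤ 40, return 10 + 11 + 7 + 19 = 47.
Pollux + Capella + Mira + Arcturus: cost 12 + 8 + 5 + 14 = 39 ≤ 40, return 10 + 10 + 7 + 19 = 46.
Capella + Spica + Arcturus: cost 8 + 16 + 14 = 38 ≤ 40, return 10 + 15 + 19 = 44.
Best is Capella, Atlas, Mira, and Arcturus with total return 47.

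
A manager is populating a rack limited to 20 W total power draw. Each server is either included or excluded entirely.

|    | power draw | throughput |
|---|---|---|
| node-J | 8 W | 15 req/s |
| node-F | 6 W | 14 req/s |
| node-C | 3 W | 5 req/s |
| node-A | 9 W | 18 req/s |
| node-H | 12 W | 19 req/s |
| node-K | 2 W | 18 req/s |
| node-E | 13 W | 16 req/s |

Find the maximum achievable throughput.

Treat it as a binary knapsack problem.
Allowing fractional choices, the relaxed optimum would be about 55.6, but servers are indivisible.
node-J + node-A + node-K: power draw 8 + 9 + 2 = 19 ≤ 20, throughput 15 + 18 + 18 = 51.
node-J + node-F + node-C + node-K: power draw 8 + 6 + 3 + 2 = 19 ≤ 20, throughput 15 + 14 + 5 + 18 = 52.
node-F + node-C + node-A + node-K: power draw 6 + 3 + 9 + 2 = 20 ≤ 20, throughput 14 + 5 + 18 + 18 = 55.
Best is node-F, node-C, node-A, and node-K with total throughput 55.

55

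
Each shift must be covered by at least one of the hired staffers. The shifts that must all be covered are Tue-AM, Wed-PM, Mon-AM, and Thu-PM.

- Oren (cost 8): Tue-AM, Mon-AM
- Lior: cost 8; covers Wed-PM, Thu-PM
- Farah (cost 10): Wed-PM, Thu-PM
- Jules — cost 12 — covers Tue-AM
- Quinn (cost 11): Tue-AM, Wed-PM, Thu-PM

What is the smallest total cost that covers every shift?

Choose Oren and Lior: together they cover Tue-AM, Wed-PM, Mon-AM, Thu-PM — every shift.
Total cost: 8 + 8 = 16.

16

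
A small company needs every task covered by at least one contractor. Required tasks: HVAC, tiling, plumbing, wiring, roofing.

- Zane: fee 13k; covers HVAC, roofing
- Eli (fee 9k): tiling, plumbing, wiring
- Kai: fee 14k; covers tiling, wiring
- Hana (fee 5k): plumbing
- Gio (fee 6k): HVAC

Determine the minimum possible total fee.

Choose Zane and Eli: together they cover HVAC, tiling, plumbing, wiring, roofing — every task.
Total fee: 13 + 9 = 22.

22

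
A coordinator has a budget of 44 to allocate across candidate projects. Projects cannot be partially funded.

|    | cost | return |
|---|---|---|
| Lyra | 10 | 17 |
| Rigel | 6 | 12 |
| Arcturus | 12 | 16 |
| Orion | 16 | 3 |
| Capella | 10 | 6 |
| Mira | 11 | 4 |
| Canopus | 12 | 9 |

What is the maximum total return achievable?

54

Allowing fractional choices, the relaxed optimum would be about 56.4, but projects are indivisible.
Lyra + Rigel + Arcturus + Capella: cost 10 + 6 + 12 + 10 = 38 ≤ 44, return 17 + 12 + 16 + 6 = 51.
Lyra + Rigel + Arcturus + Canopus: cost 10 + 6 + 12 + 12 = 40 ≤ 44, return 17 + 12 + 16 + 9 = 54.
Best is Lyra, Rigel, Arcturus, and Canopus with total return 54.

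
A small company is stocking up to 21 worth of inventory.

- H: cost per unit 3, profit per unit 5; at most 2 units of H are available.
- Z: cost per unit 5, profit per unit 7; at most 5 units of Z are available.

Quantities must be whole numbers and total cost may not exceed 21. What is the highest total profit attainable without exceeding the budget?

31

This is a bounded integer knapsack.
Take 2×H and 3×Z: cost 21 ≤ 21, profit 2·5 + 3·7 = 31.
H has the best ratio (5/3) and is taken to its limit of 2; remaining capacity is filled optimally with the others.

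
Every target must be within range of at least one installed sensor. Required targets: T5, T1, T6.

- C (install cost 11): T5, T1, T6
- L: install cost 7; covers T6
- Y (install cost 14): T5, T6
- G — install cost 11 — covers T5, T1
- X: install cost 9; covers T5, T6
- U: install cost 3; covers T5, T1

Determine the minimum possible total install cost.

Choose L and U: together they cover T5, T1, T6 — every target.
Total install cost: 7 + 3 = 10.
No cover costs less than 10.

10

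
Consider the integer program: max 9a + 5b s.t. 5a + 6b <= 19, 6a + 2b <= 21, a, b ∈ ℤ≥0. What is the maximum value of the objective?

27

The continuous relaxation peaks at (3.38, 0.346) with value 32.19; rounding to a feasible lattice point costs some objective.
(a,b)=(3,0): 5·3+6·0=15≤19, 6·3+2·0=18≤21, objective 27.
(a,b)=(2,1): 5·2+6·1=16≤19, 6·2+2·1=14≤21, objective 23.
(a,b)=(2,0): 5·2+6·0=10≤19, 6·2+2·0=12≤21, objective 18.
Maximum is 27 at (a,b)=(3,0).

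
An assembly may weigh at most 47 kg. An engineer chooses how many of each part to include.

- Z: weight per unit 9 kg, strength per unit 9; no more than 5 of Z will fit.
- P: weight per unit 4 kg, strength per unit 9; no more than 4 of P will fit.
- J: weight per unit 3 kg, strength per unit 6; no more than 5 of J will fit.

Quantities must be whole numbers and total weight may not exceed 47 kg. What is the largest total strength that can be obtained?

78

This is a bounded integer knapsack.
P has the best ratio (9/4); taking only P gives at most 4×9 = 36 (stopped by the supply cap of 4).
Mixing does better — 2×Z, 4×P, and 4×J: weight 46 ≤ 47, strength 2·9 + 4·9 + 4·6 = 78.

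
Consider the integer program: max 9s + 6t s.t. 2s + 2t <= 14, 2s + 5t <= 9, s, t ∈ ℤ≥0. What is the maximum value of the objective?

36

The continuous relaxation peaks at (4.5, 0) with value 40.50; rounding to a feasible lattice point costs some objective.
(s,t)=(4,0): 2·4+2·0=8≤14, 2·4+5·0=8≤9, objective 36.
(s,t)=(3,0): 2·3+2·0=6≤14, 2·3+5·0=6≤9, objective 27.
The best lattice point is (4,0), giving 36.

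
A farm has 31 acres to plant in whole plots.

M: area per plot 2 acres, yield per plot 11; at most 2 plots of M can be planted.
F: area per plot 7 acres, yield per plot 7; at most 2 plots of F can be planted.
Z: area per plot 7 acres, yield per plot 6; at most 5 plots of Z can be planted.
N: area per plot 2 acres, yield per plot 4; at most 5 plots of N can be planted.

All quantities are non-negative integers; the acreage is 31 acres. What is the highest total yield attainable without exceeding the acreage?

2×M, 1×F, 1×Z, and 5×N: area 28 ≤ 31, yield 2·11 + 1·7 + 1·6 + 5·4 = 55.
2×M, 2×F, and 5×N: area 28 ≤ 31, yield 2·11 + 2·7 + 5·4 = 56.
Best is 56.

56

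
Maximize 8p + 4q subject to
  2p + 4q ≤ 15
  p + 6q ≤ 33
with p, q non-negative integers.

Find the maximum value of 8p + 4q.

Relaxing integrality, the LP optimum is 60.00 at (p,q) = (7.5, 0), which is not an integer point.
(p,q)=(7,0): 2·7+4·0=14≤15, 1·7+6·0=7≤33, objective 56.
(p,q)=(6,0): 2·6+4·0=12≤15, 1·6+6·0=6≤33, objective 48.
No feasible integer point exceeds 56.

56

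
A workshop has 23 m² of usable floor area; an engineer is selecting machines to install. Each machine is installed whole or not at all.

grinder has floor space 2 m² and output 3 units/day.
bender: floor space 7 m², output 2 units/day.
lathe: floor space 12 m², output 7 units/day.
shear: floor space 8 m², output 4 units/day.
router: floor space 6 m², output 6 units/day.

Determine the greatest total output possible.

Take grinder, lathe, and router: floor space 2 + 12 + 6 = 20 ≤ 23, output 3 + 7 + 6 = 16.
No other feasible combination does better.

16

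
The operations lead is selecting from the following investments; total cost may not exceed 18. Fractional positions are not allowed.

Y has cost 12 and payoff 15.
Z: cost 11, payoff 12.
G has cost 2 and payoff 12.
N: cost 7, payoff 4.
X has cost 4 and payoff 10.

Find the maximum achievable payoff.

Y + G: cost 12 + 2 = 14 ≤ 18, payoff 15 + 12 = 27.
Y + G + X: cost 12 + 2 + 4 = 18 ≤ 18, payoff 15 + 12 + 10 = 37.
Z + G + X: cost 11 + 2 + 4 = 17 ≤ 18, payoff 12 + 12 + 10 = 34.
Best is Y, G, and X with total payoff 37.

37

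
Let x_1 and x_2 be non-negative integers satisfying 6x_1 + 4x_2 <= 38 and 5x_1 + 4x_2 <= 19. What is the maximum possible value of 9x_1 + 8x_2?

(x_1,x_2)=(3,1): 6·3+4·1=22≤38, 5·3+4·1=19≤19, objective 35.
(x_1,x_2)=(2,2): 6·2+4·2=20≤38, 5·2+4·2=18≤19, objective 34.
Maximum is 35 at (x_1,x_2)=(3,1).

35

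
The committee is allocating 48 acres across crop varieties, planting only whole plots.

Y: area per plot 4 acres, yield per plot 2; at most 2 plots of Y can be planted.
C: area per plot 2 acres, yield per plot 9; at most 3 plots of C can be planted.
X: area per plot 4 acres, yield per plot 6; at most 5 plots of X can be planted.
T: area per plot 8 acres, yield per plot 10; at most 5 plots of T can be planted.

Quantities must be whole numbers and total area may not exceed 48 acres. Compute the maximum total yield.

3×C, 4×X, and 3×T: area 46 ≤ 48, yield 3·9 + 4·6 + 3·10 = 81.
3×C, 2×X, and 4×T: area 46 ≤ 48, yield 3·9 + 2·6 + 4·10 = 79.
Best is 81.

81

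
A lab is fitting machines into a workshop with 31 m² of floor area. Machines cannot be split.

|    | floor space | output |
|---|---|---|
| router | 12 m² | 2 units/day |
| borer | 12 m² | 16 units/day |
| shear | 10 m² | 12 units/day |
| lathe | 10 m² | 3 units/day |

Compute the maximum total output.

28

borer + shear: floor space 12 + 10 = 22 ≤ 31, output 16 + 12 = 28.
borer + lathe: floor space 12 + 10 = 22 ≤ 31, output 16 + 3 = 19.
Best is borer and shear with total output 28.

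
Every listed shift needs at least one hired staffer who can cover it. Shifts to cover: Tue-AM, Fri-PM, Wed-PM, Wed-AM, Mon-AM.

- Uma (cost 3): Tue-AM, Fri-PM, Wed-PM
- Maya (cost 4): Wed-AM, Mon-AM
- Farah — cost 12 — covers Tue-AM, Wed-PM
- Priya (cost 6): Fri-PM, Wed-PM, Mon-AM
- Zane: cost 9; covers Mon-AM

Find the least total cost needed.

7

Choose Uma and Maya: together they cover Tue-AM, Fri-PM, Wed-PM, Wed-AM, Mon-AM — every shift.
Total cost: 3 + 4 = 7.
No cover costs less than 7.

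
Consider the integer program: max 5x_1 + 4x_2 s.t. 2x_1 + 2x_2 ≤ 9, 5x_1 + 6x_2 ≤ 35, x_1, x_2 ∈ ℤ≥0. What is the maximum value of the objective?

(x_1,x_2)=(4,0): 2·4+2·0=8≤9, 5·4+6·0=20≤35, objective 20.
(x_1,x_2)=(3,1): 2·3+2·1=8≤9, 5·3+6·1=21≤35, objective 19.
(x_1,x_2)=(3,0): 2·3+2·0=6≤9, 5·3+6·0=15≤35, objective 15.
No feasible integer point exceeds 20.

20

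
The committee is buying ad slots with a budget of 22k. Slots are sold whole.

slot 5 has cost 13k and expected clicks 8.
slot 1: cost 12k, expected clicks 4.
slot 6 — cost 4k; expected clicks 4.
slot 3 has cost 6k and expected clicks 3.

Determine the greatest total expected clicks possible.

12

Take slot 5 and slot 6: cost 13 + 4 = 17 ≤ 22, expected clicks 8 + 4 = 12.
No other feasible combination does better.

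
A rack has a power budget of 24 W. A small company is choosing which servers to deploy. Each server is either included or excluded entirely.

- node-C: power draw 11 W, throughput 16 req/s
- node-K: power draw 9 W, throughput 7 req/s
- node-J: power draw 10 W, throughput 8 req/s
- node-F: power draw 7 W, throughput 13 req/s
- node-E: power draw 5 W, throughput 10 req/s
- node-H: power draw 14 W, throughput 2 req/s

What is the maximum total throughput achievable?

Allowing fractional choices, the relaxed optimum would be about 39.8, but servers are indivisible.
node-J + node-F + node-E: power draw 10 + 7 + 5 = 22 ≤ 24, throughput 8 + 13 + 10 = 31.
node-C + node-F + node-E: power draw 11 + 7 + 5 = 23 ≤ 24, throughput 16 + 13 + 10 = 39.
Best is node-C, node-F, and node-E with total throughput 39.

39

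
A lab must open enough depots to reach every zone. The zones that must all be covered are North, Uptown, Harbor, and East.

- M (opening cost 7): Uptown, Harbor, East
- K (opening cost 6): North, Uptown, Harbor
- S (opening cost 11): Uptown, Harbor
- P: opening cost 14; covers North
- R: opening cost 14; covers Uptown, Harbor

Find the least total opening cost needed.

Choose M and K: together they cover North, Uptown, Harbor, East — every zone.
Total opening cost: 7 + 6 = 13.
No cover costs less than 13.

13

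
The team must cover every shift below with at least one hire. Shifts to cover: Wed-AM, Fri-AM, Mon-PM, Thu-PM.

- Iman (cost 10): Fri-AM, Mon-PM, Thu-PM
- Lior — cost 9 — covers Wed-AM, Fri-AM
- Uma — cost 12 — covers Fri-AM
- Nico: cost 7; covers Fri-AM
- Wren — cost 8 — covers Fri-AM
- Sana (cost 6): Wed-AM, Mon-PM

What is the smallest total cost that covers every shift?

Choose Iman and Sana: together they cover Wed-AM, Fri-AM, Mon-PM, Thu-PM — every shift.
Total cost: 10 + 6 = 16.
No cover costs less than 16.

16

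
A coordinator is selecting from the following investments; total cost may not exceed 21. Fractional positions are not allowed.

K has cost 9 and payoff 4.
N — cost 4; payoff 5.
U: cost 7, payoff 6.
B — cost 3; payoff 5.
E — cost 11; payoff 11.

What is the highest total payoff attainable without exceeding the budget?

Allowing fractional choices, the relaxed optimum would be about 23.6, but investments are indivisible.
U + E: cost 7 + 11 = 18 ≤ 21, payoff 6 + 11 = 17.
U + B + E: cost 7 + 3 + 11 = 21 ≤ 21, payoff 6 + 5 + 11 = 22.
N + B + E: cost 4 + 3 + 11 = 18 ≤ 21, payoff 5 + 5 + 11 = 21.
Best is U, B, and E with total payoff 22.

22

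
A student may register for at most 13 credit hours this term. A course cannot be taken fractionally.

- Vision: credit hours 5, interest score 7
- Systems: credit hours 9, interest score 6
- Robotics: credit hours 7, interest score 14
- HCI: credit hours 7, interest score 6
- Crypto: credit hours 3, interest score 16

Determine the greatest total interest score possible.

Vision + Crypto: credit hours 5 + 3 = 8 ≤ 13, interest score 7 + 16 = 23.
Robotics + Crypto: credit hours 7 + 3 = 10 ≤ 13, interest score 14 + 16 = 30.
Best is Robotics and Crypto with total interest score 30.

30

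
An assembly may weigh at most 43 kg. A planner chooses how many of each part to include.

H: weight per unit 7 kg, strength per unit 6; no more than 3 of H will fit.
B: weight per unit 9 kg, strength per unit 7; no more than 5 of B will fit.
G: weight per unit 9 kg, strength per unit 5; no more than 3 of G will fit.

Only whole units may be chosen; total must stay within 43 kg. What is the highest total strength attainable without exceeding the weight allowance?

Take 1×H and 4×B: weight 43 ≤ 43, strength 1·6 + 4·7 = 34.
No other integer combination yields more.

34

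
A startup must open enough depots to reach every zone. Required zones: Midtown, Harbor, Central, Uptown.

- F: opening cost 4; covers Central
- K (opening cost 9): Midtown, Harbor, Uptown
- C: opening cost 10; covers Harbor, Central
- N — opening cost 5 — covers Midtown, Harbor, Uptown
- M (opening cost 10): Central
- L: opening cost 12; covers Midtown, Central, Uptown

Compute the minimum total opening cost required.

This is an integer covering problem.
Choose F and N: together they cover Midtown, Harbor, Central, Uptown — every zone.
Total opening cost: 4 + 5 = 9.
No cover costs less than 9.

9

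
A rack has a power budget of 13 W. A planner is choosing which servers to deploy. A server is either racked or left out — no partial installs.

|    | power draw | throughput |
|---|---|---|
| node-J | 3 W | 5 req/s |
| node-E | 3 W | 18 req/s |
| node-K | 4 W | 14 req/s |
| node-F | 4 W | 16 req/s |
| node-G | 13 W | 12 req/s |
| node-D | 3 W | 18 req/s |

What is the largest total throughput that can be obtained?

Take node-J, node-E, node-F, and node-D: power draw 3 + 3 + 4 + 3 = 13 ≤ 13, throughput 5 + 18 + 16 + 18 = 57.
No other feasible combination does better.

57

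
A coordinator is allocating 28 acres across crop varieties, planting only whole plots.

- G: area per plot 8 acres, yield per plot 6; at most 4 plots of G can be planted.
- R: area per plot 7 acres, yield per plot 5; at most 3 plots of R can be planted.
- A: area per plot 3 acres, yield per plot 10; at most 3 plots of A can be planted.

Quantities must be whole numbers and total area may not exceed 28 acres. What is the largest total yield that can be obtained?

42

Take 2×G and 3×A: area 25 ≤ 28, yield 2·6 + 3·10 = 42.
A has the best ratio (10/3) and is taken to its limit of 3; remaining capacity is filled optimally with the others.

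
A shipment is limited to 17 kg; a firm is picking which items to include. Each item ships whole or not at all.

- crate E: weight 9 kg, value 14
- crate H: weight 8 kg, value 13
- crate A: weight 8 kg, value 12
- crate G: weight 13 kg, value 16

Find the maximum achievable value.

27

This is a 0-1 knapsack instance.
crate H + crate A: weight 8 + 8 = 16 ≤ 17, value 13 + 12 = 25.
crate E + crate A: weight 9 + 8 = 17 ≤ 17, value 14 + 12 = 26.
crate E + crate H: weight 9 + 8 = 17 ≤ 17, value 14 + 13 = 27.
Best is crate E and crate H with total value 27.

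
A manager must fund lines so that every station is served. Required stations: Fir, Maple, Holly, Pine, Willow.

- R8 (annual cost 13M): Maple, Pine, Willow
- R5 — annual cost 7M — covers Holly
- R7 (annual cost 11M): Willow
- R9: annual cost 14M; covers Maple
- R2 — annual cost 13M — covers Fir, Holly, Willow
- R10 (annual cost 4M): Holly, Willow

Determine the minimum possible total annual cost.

The greedy cost-per-new-station heuristic would pick R10, R8, and R2 for 30, but a cheaper cover exists.
Choose R8 and R2: together they cover Fir, Maple, Holly, Pine, Willow — every station.
Total annual cost: 13 + 13 = 26.
No cover costs less than 26.

26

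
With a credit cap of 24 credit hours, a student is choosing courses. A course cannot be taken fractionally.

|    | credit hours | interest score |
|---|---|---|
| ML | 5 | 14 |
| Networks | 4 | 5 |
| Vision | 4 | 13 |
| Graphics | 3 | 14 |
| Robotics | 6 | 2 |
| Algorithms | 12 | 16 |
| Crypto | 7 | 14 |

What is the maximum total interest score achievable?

60

This is a 0-1 knapsack instance.
Take ML, Networks, Vision, Graphics, and Crypto: credit hours 5 + 4 + 4 + 3 + 7 = 23 ≤ 24, interest score 14 + 5 + 13 + 14 + 14 = 60.
No other feasible combination does better.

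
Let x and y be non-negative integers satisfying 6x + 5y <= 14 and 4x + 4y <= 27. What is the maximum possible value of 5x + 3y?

10

The continuous relaxation peaks at (2.33, 0) with value 11.67; rounding to a feasible lattice point costs some objective.
(x,y)=(2,0) is feasible, giving 10.
(x,y)=(1,1) is feasible, giving 8.
Maximum is 10 at (x,y)=(2,0).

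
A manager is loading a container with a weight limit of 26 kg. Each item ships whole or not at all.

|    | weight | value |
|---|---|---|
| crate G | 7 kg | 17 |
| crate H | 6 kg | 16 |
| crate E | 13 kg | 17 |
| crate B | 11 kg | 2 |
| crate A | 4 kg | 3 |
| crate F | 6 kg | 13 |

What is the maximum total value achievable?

Treat it as a binary knapsack problem.
crate G + crate H + crate A + crate F: weight 7 + 6 + 4 + 6 = 23 ≤ 26, value 17 + 16 + 3 + 13 = 49.
crate G + crate E + crate F: weight 7 + 13 + 6 = 26 ≤ 26, value 17 + 17 + 13 = 47.
crate G + crate H + crate E: weight 7 + 6 + 13 = 26 ≤ 26, value 17 + 16 + 17 = 50.
Best is crate G, crate H, and crate E with total value 50.

50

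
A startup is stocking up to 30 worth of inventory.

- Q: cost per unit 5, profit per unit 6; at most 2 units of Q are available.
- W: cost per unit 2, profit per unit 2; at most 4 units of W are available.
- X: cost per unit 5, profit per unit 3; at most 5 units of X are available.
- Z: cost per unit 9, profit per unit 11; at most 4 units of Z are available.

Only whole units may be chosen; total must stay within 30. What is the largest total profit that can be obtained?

36

Take 2×Q, 1×W, and 2×Z: cost 30 ≤ 30, profit 2·6 + 1·2 + 2·11 = 36.
No other integer combination yields more.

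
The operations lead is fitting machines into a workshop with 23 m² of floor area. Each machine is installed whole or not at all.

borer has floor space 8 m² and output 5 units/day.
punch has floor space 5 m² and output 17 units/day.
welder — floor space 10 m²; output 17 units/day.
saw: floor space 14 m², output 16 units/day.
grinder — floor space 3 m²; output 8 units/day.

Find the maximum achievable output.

Allowing fractional choices, the relaxed optimum would be about 47.7, but machines are indivisible.
punch + welder + grinder: floor space 5 + 10 + 3 = 18 ≤ 23, output 17 + 17 + 8 = 42.
punch + saw + grinder: floor space 5 + 14 + 3 = 22 ≤ 23, output 17 + 16 + 8 = 41.
Best is punch, welder, and grinder with total output 42.

42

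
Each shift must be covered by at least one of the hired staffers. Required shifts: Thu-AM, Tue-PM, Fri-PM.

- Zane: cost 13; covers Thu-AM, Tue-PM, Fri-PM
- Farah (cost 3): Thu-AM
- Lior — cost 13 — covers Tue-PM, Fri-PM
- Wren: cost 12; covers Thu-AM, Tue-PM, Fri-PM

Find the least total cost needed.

This is a weighted set-cover instance.
The greedy cost-per-new-shift heuristic would pick Farah and Wren for 15, but a cheaper cover exists.
Wren alone covers Thu-AM, Tue-PM, Fri-PM — every shift.
Total cost: 12.
No cover costs less than 12.

12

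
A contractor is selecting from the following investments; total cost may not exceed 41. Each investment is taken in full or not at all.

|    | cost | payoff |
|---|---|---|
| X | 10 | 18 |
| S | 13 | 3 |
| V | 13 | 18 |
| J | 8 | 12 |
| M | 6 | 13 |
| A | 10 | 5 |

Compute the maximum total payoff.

Treat it as a binary knapsack problem.
Allowing fractional choices, the relaxed optimum would be about 63.0, but investments are indivisible.
X + V + J + M: cost 10 + 13 + 8 + 6 = 37 ≤ 41, payoff 18 + 18 + 12 + 13 = 61.
X + V + M + A: cost 10 + 13 + 6 + 10 = 39 ≤ 41, payoff 18 + 18 + 13 + 5 = 54.
X + V + J + A: cost 10 + 13 + 8 + 10 = 41 ≤ 41, payoff 18 + 18 + 12 + 5 = 53.
Best is X, V, J, and M with total payoff 61.

61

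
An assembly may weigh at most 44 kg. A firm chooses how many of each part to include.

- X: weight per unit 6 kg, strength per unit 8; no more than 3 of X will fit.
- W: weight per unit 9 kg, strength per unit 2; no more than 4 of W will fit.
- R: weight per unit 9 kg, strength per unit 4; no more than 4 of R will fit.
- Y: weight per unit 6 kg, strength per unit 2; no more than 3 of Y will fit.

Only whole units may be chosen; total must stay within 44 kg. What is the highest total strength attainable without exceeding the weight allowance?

34

This is a bounded integer knapsack.
3×X, 1×R, and 2×Y: weight 39 ≤ 44, strength 3·8 + 1·4 + 2·2 = 32.
3×X, 2×R, and 1×Y: weight 42 ≤ 44, strength 3·8 + 2·4 + 1·2 = 34.
Best is 34.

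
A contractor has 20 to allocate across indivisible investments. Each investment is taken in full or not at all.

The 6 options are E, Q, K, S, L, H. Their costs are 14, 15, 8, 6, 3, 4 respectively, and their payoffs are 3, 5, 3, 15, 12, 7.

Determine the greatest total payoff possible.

34

Allowing fractional choices, the relaxed optimum would be about 36.6, but investments are indivisible.
K + S + L: cost 8 + 6 + 3 = 17 ≤ 20, payoff 3 + 15 + 12 = 30.
S + L + H: cost 6 + 3 + 4 = 13 ≤ 20, payoff 15 + 12 + 7 = 34.
Best is S, L, and H with total payoff 34.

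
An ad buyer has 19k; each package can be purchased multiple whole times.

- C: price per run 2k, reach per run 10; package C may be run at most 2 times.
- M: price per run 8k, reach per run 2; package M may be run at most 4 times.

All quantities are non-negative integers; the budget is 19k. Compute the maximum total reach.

C has the best ratio (10/2); taking only C gives at most 2×10 = 20 (stopped by the supply cap of 2).
Mixing does better — 2×C and 1×M: price 12 ≤ 19, reach 2·10 + 1·2 = 22.

22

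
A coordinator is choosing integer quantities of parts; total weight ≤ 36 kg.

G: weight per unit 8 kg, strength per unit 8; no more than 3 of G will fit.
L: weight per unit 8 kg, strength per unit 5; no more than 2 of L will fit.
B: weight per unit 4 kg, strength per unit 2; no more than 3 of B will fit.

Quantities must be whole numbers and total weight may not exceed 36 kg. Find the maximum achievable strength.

3×G, 1×L, and 1×B: weight 36 ≤ 36, strength 3·8 + 1·5 + 1·2 = 31.
3×G and 3×B: weight 36 ≤ 36, strength 3·8 + 3·2 = 30.
Best is 31.

31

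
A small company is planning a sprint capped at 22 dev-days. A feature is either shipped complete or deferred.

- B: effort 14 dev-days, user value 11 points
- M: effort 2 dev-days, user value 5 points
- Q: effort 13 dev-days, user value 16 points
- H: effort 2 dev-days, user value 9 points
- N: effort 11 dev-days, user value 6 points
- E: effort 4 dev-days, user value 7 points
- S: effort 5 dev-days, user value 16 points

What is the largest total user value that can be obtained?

46

This is a 0-1 knapsack instance.
Q + H + S: effort 13 + 2 + 5 = 20 ≤ 22, user value 16 + 9 + 16 = 41.
M + Q + H + S: effort 2 + 13 + 2 + 5 = 22 ≤ 22, user value 5 + 16 + 9 + 16 = 46.
Best is M, Q, H, and S with total user value 46.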